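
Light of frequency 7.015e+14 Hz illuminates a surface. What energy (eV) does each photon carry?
2.9012 eV

Using E = hf:

E = hf = (6.626×10⁻³⁴ J·s)(7.015e+14 Hz)
E = 2.9012 eV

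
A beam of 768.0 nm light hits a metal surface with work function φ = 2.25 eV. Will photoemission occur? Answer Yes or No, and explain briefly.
No

For photoemission, the photon energy must exceed the work function.

Photon energy: E = hc/λ = 1.6144 eV
Work function: φ = 2.25 eV

Since E_photon (1.6144 eV) < φ (2.25 eV), photoemission will NOT occur.
The threshold wavelength is λ₀ = hc/φ = 551.0 nm.
Since 768.0 nm > 551.0 nm, the photons lack sufficient energy.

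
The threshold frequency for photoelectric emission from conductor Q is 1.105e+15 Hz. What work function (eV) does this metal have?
4.57 eV

At the threshold frequency, photon energy equals work function:
φ = hf₀

Calculating:
φ = (6.626×10⁻³⁴ J·s)(1.105e+15 Hz)
φ = 4.57 eV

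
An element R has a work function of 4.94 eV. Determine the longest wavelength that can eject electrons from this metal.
250.98 nm

The threshold wavelength is when the photon energy equals the work function:
hc/λ₀ = φ

Solving for λ₀:
λ₀ = hc/φ = (6.626×10⁻³⁴ J·s)(3×10⁸ m/s) / (4.94 eV × 1.602×10⁻¹⁹ J/eV)
λ₀ = 250.98 nm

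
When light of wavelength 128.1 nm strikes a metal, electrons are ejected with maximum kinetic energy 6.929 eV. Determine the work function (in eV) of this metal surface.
2.75 eV

From Einstein's photoelectric equation: KE_max = hf - φ = hc/λ - φ

Rearranging for φ:
φ = hc/λ - KE_max

Calculate photon energy:
E_photon = hc/λ = 9.6787 eV

Therefore:
φ = 9.6787 - 6.929 = 2.75 eV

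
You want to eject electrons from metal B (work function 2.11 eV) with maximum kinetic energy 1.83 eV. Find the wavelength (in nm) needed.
314.68 nm

From Einstein's equation: KE_max = hc/λ - φ

Rearranging for λ:
hc/λ = KE_max + φ
λ = hc/(KE_max + φ)

Required photon energy:
E_photon = KE_max + φ = 1.83 + 2.11 = 3.94 eV

Required wavelength:
λ = hc/E_photon = (6.626×10⁻³⁴)(3×10⁸) / (3.94 × 1.602×10⁻¹⁹)
λ = 314.68 nm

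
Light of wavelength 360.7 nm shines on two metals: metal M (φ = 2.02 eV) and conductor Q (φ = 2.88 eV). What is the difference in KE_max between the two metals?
0.8600 eV

Using KE_max = hc/λ - φ for each metal:

Photon energy: E = hc/λ = 3.4373 eV

For metal M (φ₁ = 2.02 eV):
KE₁ = E - φ₁ = 3.4373 - 2.02 = 1.4173 eV

For conductor Q (φ₂ = 2.88 eV):
KE₂ = E - φ₂ = 3.4373 - 2.88 = 0.5573 eV

Difference:
ΔKE = KE₁ - KE₂ = 1.4173 - 0.5573 = 0.8600 eV

Note: The difference equals the difference in work functions: 2.88 - 2.02 = 0.86 eV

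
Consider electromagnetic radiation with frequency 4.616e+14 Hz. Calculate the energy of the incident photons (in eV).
1.9090 eV

Using E = hf:

E = hf = (6.626×10⁻³⁴ J·s)(4.616e+14 Hz)
E = 1.9090 eV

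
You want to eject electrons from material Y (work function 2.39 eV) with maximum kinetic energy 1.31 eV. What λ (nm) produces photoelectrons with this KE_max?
335.09 nm

From Einstein's equation: KE_max = hc/λ - φ

Rearranging for λ:
hc/λ = KE_max + φ
λ = hc/(KE_max + φ)

Required photon energy:
E_photon = KE_max + φ = 1.31 + 2.39 = 3.70 eV

Required wavelength:
λ = hc/E_photon = (6.626×10⁻³⁴)(3×10⁸) / (3.70 × 1.602×10⁻¹⁹)
λ = 335.09 nm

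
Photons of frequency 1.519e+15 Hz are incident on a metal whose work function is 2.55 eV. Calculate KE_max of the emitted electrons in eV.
3.7321 eV

Using Einstein's photoelectric equation: KE_max = hf - φ

First, calculate the photon energy:
E_photon = hf = (6.626×10⁻³⁴ J·s)(1.519e+15 Hz)
E_photon = 6.2821 eV

Then, the maximum kinetic energy:
KE_max = E_photon - φ = 6.2821 eV - 2.55 eV = 3.7321 eV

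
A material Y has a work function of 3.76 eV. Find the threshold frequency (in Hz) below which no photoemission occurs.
9.0916e+14 Hz

The threshold frequency is when the photon energy equals the work function:
hf₀ = φ

Solving for f₀:
f₀ = φ/h = (3.76 eV × 1.602×10⁻¹⁹ J/eV) / (6.626×10⁻³⁴ J·s)
f₀ = 9.0916e+14 Hz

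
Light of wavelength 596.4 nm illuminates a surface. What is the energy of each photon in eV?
2.0789 eV

Using E = hf = hc/λ:

E = hc/λ = (6.626×10⁻³⁴ J·s)(3×10⁸ m/s) / (596.4×10⁻⁹ m)
E = 2.0789 eV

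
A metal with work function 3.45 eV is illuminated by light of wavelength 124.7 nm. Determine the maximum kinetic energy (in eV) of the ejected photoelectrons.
6.4926 eV

Using Einstein's photoelectric equation: KE_max = hf - φ = hc/λ - φ

First, calculate the photon energy:
E_photon = hc/λ = (6.626×10⁻³⁴ J·s)(3×10⁸ m/s) / (124.7×10⁻⁹ m)
E_photon = 9.9426 eV

Then, the maximum kinetic energy:
KE_max = E_photon - φ = 9.9426 eV - 3.45 eV = 6.4926 eV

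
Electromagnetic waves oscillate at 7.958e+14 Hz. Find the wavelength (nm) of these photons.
376.72 nm

Using the wave equation: c = fλ

Solving for wavelength:
λ = c/f = (3×10⁸ m/s) / (7.958e+14 Hz)
λ = 376.72 nm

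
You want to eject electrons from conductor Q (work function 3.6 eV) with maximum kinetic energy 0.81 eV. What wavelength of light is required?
281.14 nm

From Einstein's equation: KE_max = hc/λ - φ

Rearranging for λ:
hc/λ = KE_max + φ
λ = hc/(KE_max + φ)

Required photon energy:
E_photon = KE_max + φ = 0.81 + 3.6 = 4.41 eV

Required wavelength:
λ = hc/E_photon = (6.626×10⁻³⁴)(3×10⁸) / (4.41 × 1.602×10⁻¹⁹)
λ = 281.14 nm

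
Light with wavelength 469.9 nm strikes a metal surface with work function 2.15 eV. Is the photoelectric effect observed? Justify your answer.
Yes

For photoemission, the photon energy must exceed the work function.

Photon energy: E = hc/λ = 2.6385 eV
Work function: φ = 2.15 eV

Since E_photon (2.6385 eV) > φ (2.15 eV), photoemission WILL occur.
The threshold wavelength is λ₀ = hc/φ = 576.7 nm.
Since 469.9 nm < 576.7 nm, the light has sufficient energy.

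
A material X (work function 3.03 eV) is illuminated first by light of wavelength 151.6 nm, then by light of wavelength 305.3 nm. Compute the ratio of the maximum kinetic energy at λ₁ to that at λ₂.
4.9933

Using Einstein's equation: KE_max = hc/λ - φ

For λ₁ = 151.6 nm:
E₁ = hc/λ₁ = 8.1784 eV
KE₁ = E₁ - φ = 8.1784 - 3.03 = 5.1484 eV

For λ₂ = 305.3 nm:
E₂ = hc/λ₂ = 4.0611 eV
KE₂ = E₂ - φ = 4.0611 - 3.03 = 1.0311 eV

Ratio: KE₁/KE₂ = 5.1484/1.0311 = 4.9933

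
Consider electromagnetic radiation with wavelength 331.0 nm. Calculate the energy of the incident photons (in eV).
3.7457 eV

Using E = hf = hc/λ:

E = hc/λ = (6.626×10⁻³⁴ J·s)(3×10⁸ m/s) / (331.0×10⁻⁹ m)
E = 3.7457 eV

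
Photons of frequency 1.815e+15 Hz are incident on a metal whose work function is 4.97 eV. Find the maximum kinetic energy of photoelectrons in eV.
2.5362 eV

Using Einstein's photoelectric equation: KE_max = hf - φ

First, calculate the photon energy:
E_photon = hf = (6.626×10⁻³⁴ J·s)(1.815e+15 Hz)
E_photon = 7.5062 eV

Then, the maximum kinetic energy:
KE_max = E_photon - φ = 7.5062 eV - 4.97 eV = 2.5362 eV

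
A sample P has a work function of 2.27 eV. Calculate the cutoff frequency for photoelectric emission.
5.4888e+14 Hz

The threshold frequency is when the photon energy equals the work function:
hf₀ = φ

Solving for f₀:
f₀ = φ/h = (2.27 eV × 1.602×10⁻¹⁹ J/eV) / (6.626×10⁻³⁴ J·s)
f₀ = 5.4888e+14 Hz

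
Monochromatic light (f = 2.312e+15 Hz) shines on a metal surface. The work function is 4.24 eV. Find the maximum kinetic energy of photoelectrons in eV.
5.3217 eV

Using Einstein's photoelectric equation: KE_max = hf - φ

First, calculate the photon energy:
E_photon = hf = (6.626×10⁻³⁴ J·s)(2.312e+15 Hz)
E_photon = 9.5617 eV

Then, the maximum kinetic energy:
KE_max = E_photon - φ = 9.5617 eV - 4.24 eV = 5.3217 eV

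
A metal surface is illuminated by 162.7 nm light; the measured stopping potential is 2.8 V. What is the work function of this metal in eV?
4.82 eV

The stopping potential gives the maximum kinetic energy: KE_max = eV_s = 2.8 eV

From Einstein's photoelectric equation: KE_max = hc/λ - φ
Rearranging: φ = hc/λ - KE_max

Calculate photon energy:
E_photon = hc/λ = (6.626×10⁻³⁴ J·s)(3×10⁸ m/s) / (162.7×10⁻⁹ m) = 7.6204 eV

Therefore:
φ = 7.6204 - 2.8 = 4.82 eV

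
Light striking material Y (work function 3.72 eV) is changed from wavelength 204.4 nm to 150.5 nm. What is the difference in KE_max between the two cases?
2.1724 eV

Using Einstein's equation: KE_max = hc/λ - φ

For λ₁ = 204.4 nm:
KE₁ = hc/λ₁ - φ = 6.0658 - 3.72 = 2.3458 eV

For λ₂ = 150.5 nm:
KE₂ = hc/λ₂ - φ = 8.2382 - 3.72 = 4.5182 eV

Change in KE:
ΔKE = KE₂ - KE₁ = 4.5182 - 2.3458 = 2.1724 eV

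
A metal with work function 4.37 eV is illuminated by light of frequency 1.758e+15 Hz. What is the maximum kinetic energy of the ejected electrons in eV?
2.9005 eV

Using Einstein's photoelectric equation: KE_max = hf - φ

First, calculate the photon energy:
E_photon = hf = (6.626×10⁻³⁴ J·s)(1.758e+15 Hz)
E_photon = 7.2705 eV

Then, the maximum kinetic energy:
KE_max = E_photon - φ = 7.2705 eV - 4.37 eV = 2.9005 eV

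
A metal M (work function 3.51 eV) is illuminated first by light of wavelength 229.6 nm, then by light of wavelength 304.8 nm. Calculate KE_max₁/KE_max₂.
3.3888

Using Einstein's equation: KE_max = hc/λ - φ

For λ₁ = 229.6 nm:
E₁ = hc/λ₁ = 5.4000 eV
KE₁ = E₁ - φ = 5.4000 - 3.51 = 1.8900 eV

For λ₂ = 304.8 nm:
E₂ = hc/λ₂ = 4.0677 eV
KE₂ = E₂ - φ = 4.0677 - 3.51 = 0.5577 eV

Ratio: KE₁/KE₂ = 1.8900/0.5577 = 3.3888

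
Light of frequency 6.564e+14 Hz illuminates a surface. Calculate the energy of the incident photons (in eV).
2.7147 eV

Using E = hf:

E = hf = (6.626×10⁻³⁴ J·s)(6.564e+14 Hz)
E = 2.7147 eV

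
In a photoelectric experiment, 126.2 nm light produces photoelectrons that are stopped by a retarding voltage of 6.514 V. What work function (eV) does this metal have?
3.31 eV

The stopping potential gives the maximum kinetic energy: KE_max = eV_s = 6.514 eV

From Einstein's photoelectric equation: KE_max = hc/λ - φ
Rearranging: φ = hc/λ - KE_max

Calculate photon energy:
E_photon = hc/λ = (6.626×10⁻³⁴ J·s)(3×10⁸ m/s) / (126.2×10⁻⁹ m) = 9.8244 eV

Therefore:
φ = 9.8244 - 6.514 = 3.31 eV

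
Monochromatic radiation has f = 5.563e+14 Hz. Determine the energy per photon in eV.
2.3007 eV

Using E = hf:

E = hf = (6.626×10⁻³⁴ J·s)(5.563e+14 Hz)
E = 2.3007 eV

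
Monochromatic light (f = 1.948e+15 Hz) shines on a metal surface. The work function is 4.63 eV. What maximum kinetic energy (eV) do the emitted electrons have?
3.4263 eV

Using Einstein's photoelectric equation: KE_max = hf - φ

First, calculate the photon energy:
E_photon = hf = (6.626×10⁻³⁴ J·s)(1.948e+15 Hz)
E_photon = 8.0563 eV

Then, the maximum kinetic energy:
KE_max = E_photon - φ = 8.0563 eV - 4.63 eV = 3.4263 eV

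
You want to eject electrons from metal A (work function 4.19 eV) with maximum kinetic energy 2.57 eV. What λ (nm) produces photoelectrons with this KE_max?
183.41 nm

From Einstein's equation: KE_max = hc/λ - φ

Rearranging for λ:
hc/λ = KE_max + φ
λ = hc/(KE_max + φ)

Required photon energy:
E_photon = KE_max + φ = 2.57 + 4.19 = 6.76 eV

Required wavelength:
λ = hc/E_photon = (6.626×10⁻³⁴)(3×10⁸) / (6.76 × 1.602×10⁻¹⁹)
λ = 183.41 nm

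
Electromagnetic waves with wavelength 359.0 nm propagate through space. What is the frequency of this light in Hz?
8.3508e+14 Hz

Using the wave equation: c = fλ

Solving for frequency:
f = c/λ = (3×10⁸ m/s) / (359.0×10⁻⁹ m)
f = 8.3508e+14 Hz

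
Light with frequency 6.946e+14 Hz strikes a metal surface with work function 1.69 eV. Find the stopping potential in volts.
1.1826 V

The stopping potential V_s satisfies: eV_s = KE_max

First, find KE_max using Einstein's equation:
E_photon = hf = (6.626×10⁻³⁴ J·s)(6.946e+14 Hz) = 2.8726 eV
KE_max = E_photon - φ = 2.8726 - 1.69 = 1.1826 eV

Since eV_s = KE_max:
V_s = KE_max/e = 1.1826 V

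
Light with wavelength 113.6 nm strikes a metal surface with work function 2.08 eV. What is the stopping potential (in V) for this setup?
8.8341 V

The stopping potential V_s satisfies: eV_s = KE_max

First, find KE_max using Einstein's equation:
E_photon = hc/λ = 10.9141 eV
KE_max = E_photon - φ = 10.9141 - 2.08 = 8.8341 eV

Since eV_s = KE_max:
V_s = KE_max/e = 8.8341 V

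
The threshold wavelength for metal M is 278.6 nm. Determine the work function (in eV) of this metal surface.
4.45 eV

At the threshold wavelength, photon energy equals work function:
φ = hc/λ₀

Calculating:
φ = (6.626×10⁻³⁴ J·s)(3×10⁸ m/s) / (278.6×10⁻⁹ m)
φ = 4.45 eV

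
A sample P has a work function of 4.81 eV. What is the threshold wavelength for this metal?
257.76 nm

The threshold wavelength is when the photon energy equals the work function:
hc/λ₀ = φ

Solving for λ₀:
λ₀ = hc/φ = (6.626×10⁻³⁴ J·s)(3×10⁸ m/s) / (4.81 eV × 1.602×10⁻¹⁹ J/eV)
λ₀ = 257.76 nm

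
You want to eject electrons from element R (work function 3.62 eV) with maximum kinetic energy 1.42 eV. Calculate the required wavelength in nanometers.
246.00 nm

From Einstein's equation: KE_max = hc/λ - φ

Rearranging for λ:
hc/λ = KE_max + φ
λ = hc/(KE_max + φ)

Required photon energy:
E_photon = KE_max + φ = 1.42 + 3.62 = 5.04 eV

Required wavelength:
λ = hc/E_photon = (6.626×10⁻³⁴)(3×10⁸) / (5.04 × 1.602×10⁻¹⁹)
λ = 246.00 nm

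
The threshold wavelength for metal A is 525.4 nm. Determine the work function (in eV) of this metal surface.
2.36 eV

At the threshold wavelength, photon energy equals work function:
φ = hc/λ₀

Calculating:
φ = (6.626×10⁻³⁴ J·s)(3×10⁸ m/s) / (525.4×10⁻⁹ m)
φ = 2.36 eV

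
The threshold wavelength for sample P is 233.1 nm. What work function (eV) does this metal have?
5.32 eV

At the threshold wavelength, photon energy equals work function:
φ = hc/λ₀

Calculating:
φ = (6.626×10⁻³⁴ J·s)(3×10⁸ m/s) / (233.1×10⁻⁹ m)
φ = 5.32 eV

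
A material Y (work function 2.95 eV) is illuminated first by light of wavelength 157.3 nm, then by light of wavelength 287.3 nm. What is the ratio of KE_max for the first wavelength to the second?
3.6119

Using Einstein's equation: KE_max = hc/λ - φ

For λ₁ = 157.3 nm:
E₁ = hc/λ₁ = 7.8820 eV
KE₁ = E₁ - φ = 7.8820 - 2.95 = 4.9320 eV

For λ₂ = 287.3 nm:
E₂ = hc/λ₂ = 4.3155 eV
KE₂ = E₂ - φ = 4.3155 - 2.95 = 1.3655 eV

Ratio: KE₁/KE₂ = 4.9320/1.3655 = 3.6119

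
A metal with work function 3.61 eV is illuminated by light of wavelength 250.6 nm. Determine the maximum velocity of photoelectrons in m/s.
6.8592e+05 m/s

First, find the maximum kinetic energy:
E_photon = hc/λ = 4.9475 eV
KE_max = E_photon - φ = 4.9475 - 3.61 = 1.3375 eV

Convert to Joules: KE_max = 1.3375 × 1.602×10⁻¹⁹ J = 2.1429e-19 J

Then use KE = ½mv² to find velocity:
v = √(2·KE/m) = √(2 × 2.1429e-19 J / 9.109e-31 kg)
v = 6.8592e+05 m/s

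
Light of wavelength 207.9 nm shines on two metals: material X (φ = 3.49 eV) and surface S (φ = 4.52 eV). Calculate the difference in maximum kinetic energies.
1.0300 eV

Using KE_max = hc/λ - φ for each metal:

Photon energy: E = hc/λ = 5.9636 eV

For material X (φ₁ = 3.49 eV):
KE₁ = E - φ₁ = 5.9636 - 3.49 = 2.4736 eV

For surface S (φ₂ = 4.52 eV):
KE₂ = E - φ₂ = 5.9636 - 4.52 = 1.4436 eV

Difference:
ΔKE = KE₁ - KE₂ = 2.4736 - 1.4436 = 1.0300 eV

Note: The difference equals the difference in work functions: 4.52 - 3.49 = 1.03 eV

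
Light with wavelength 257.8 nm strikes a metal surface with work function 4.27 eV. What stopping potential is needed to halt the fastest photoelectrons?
0.5393 V

The stopping potential V_s satisfies: eV_s = KE_max

First, find KE_max using Einstein's equation:
E_photon = hc/λ = 4.8093 eV
KE_max = E_photon - φ = 4.8093 - 4.27 = 0.5393 eV

Since eV_s = KE_max:
V_s = KE_max/e = 0.5393 V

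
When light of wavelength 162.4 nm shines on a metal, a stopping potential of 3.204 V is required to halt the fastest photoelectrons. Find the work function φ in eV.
4.43 eV

The stopping potential gives the maximum kinetic energy: KE_max = eV_s = 3.204 eV

From Einstein's photoelectric equation: KE_max = hc/λ - φ
Rearranging: φ = hc/λ - KE_max

Calculate photon energy:
E_photon = hc/λ = (6.626×10⁻³⁴ J·s)(3×10⁸ m/s) / (162.4×10⁻⁹ m) = 7.6345 eV

Therefore:
φ = 7.6345 - 3.204 = 4.43 eV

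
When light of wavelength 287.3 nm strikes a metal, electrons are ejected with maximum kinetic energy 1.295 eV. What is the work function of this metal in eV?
3.02 eV

From Einstein's photoelectric equation: KE_max = hf - φ = hc/λ - φ

Rearranging for φ:
φ = hc/λ - KE_max

Calculate photon energy:
E_photon = hc/λ = 4.3155 eV

Therefore:
φ = 4.3155 - 1.295 = 3.02 eV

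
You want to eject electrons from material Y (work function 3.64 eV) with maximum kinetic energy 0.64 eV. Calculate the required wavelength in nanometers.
289.68 nm

From Einstein's equation: KE_max = hc/λ - φ

Rearranging for λ:
hc/λ = KE_max + φ
λ = hc/(KE_max + φ)

Required photon energy:
E_photon = KE_max + φ = 0.64 + 3.64 = 4.28 eV

Required wavelength:
λ = hc/E_photon = (6.626×10⁻³⁴)(3×10⁸) / (4.28 × 1.602×10⁻¹⁹)
λ = 289.68 nm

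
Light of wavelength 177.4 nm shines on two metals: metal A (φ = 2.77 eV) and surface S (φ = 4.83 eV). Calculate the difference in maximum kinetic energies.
2.0600 eV

Using KE_max = hc/λ - φ for each metal:

Photon energy: E = hc/λ = 6.9890 eV

For metal A (φ₁ = 2.77 eV):
KE₁ = E - φ₁ = 6.9890 - 2.77 = 4.2190 eV

For surface S (φ₂ = 4.83 eV):
KE₂ = E - φ₂ = 6.9890 - 4.83 = 2.1590 eV

Difference:
ΔKE = KE₁ - KE₂ = 4.2190 - 2.1590 = 2.0600 eV

Note: The difference equals the difference in work functions: 4.83 - 2.77 = 2.06 eV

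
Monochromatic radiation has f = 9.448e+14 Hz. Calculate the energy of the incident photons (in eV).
3.9074 eV

Using E = hf:

E = hf = (6.626×10⁻³⁴ J·s)(9.448e+14 Hz)
E = 3.9074 eV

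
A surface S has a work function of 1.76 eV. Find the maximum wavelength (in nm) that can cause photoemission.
704.46 nm

The threshold wavelength is when the photon energy equals the work function:
hc/λ₀ = φ

Solving for λ₀:
λ₀ = hc/φ = (6.626×10⁻³⁴ J·s)(3×10⁸ m/s) / (1.76 eV × 1.602×10⁻¹⁹ J/eV)
λ₀ = 704.46 nm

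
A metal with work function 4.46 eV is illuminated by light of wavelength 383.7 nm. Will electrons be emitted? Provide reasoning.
No

For photoemission, the photon energy must exceed the work function.

Photon energy: E = hc/λ = 3.2313 eV
Work function: φ = 4.46 eV

Since E_photon (3.2313 eV) < φ (4.46 eV), photoemission will NOT occur.
The threshold wavelength is λ₀ = hc/φ = 278.0 nm.
Since 383.7 nm > 278.0 nm, the photons lack sufficient energy.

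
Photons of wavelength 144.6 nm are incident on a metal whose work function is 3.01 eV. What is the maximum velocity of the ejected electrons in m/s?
1.3990e+06 m/s

First, find the maximum kinetic energy:
E_photon = hc/λ = 8.5743 eV
KE_max = E_photon - φ = 8.5743 - 3.01 = 5.5643 eV

Convert to Joules: KE_max = 5.5643 × 1.602×10⁻¹⁹ J = 8.9150e-19 J

Then use KE = ½mv² to find velocity:
v = √(2·KE/m) = √(2 × 8.9150e-19 J / 9.109e-31 kg)
v = 1.3990e+06 m/s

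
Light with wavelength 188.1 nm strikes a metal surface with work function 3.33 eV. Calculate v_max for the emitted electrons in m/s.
1.0711e+06 m/s

First, find the maximum kinetic energy:
E_photon = hc/λ = 6.5914 eV
KE_max = E_photon - φ = 6.5914 - 3.33 = 3.2614 eV

Convert to Joules: KE_max = 3.2614 × 1.602×10⁻¹⁹ J = 5.2253e-19 J

Then use KE = ½mv² to find velocity:
v = √(2·KE/m) = √(2 × 5.2253e-19 J / 9.109e-31 kg)
v = 1.0711e+06 m/s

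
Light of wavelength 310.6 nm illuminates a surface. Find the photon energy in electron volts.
3.9918 eV

Using E = hf = hc/λ:

E = hc/λ = (6.626×10⁻³⁴ J·s)(3×10⁸ m/s) / (310.6×10⁻⁹ m)
E = 3.9918 eV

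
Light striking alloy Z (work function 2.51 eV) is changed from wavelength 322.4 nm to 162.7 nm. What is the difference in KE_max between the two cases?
3.7748 eV

Using Einstein's equation: KE_max = hc/λ - φ

For λ₁ = 322.4 nm:
KE₁ = hc/λ₁ - φ = 3.8457 - 2.51 = 1.3357 eV

For λ₂ = 162.7 nm:
KE₂ = hc/λ₂ - φ = 7.6204 - 2.51 = 5.1104 eV

Change in KE:
ΔKE = KE₂ - KE₁ = 5.1104 - 1.3357 = 3.7748 eV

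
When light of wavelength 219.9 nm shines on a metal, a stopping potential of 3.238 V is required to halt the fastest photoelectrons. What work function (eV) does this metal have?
2.40 eV

The stopping potential gives the maximum kinetic energy: KE_max = eV_s = 3.238 eV

From Einstein's photoelectric equation: KE_max = hc/λ - φ
Rearranging: φ = hc/λ - KE_max

Calculate photon energy:
E_photon = hc/λ = (6.626×10⁻³⁴ J·s)(3×10⁸ m/s) / (219.9×10⁻⁹ m) = 5.6382 eV

Therefore:
φ = 5.6382 - 3.238 = 2.40 eV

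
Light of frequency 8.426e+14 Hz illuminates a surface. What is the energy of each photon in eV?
3.4847 eV

Using E = hf:

E = hf = (6.626×10⁻³⁴ J·s)(8.426e+14 Hz)
E = 3.4847 eV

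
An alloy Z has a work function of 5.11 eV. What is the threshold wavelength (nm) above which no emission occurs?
242.63 nm

The threshold wavelength is when the photon energy equals the work function:
hc/λ₀ = φ

Solving for λ₀:
λ₀ = hc/φ = (6.626×10⁻³⁴ J·s)(3×10⁸ m/s) / (5.11 eV × 1.602×10⁻¹⁹ J/eV)
λ₀ = 242.63 nm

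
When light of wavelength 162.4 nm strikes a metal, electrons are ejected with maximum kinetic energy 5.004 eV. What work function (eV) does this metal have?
2.63 eV

From Einstein's photoelectric equation: KE_max = hf - φ = hc/λ - φ

Rearranging for φ:
φ = hc/λ - KE_max

Calculate photon energy:
E_photon = hc/λ = 7.6345 eV

Therefore:
φ = 7.6345 - 5.004 = 2.63 eV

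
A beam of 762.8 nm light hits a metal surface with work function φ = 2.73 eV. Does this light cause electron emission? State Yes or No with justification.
No

For photoemission, the photon energy must exceed the work function.

Photon energy: E = hc/λ = 1.6254 eV
Work function: φ = 2.73 eV

Since E_photon (1.6254 eV) < φ (2.73 eV), photoemission will NOT occur.
The threshold wavelength is λ₀ = hc/φ = 454.2 nm.
Since 762.8 nm > 454.2 nm, the photons lack sufficient energy.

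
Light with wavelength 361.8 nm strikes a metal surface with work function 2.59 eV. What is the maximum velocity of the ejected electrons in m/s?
5.4257e+05 m/s

First, find the maximum kinetic energy:
E_photon = hc/λ = 3.4269 eV
KE_max = E_photon - φ = 3.4269 - 2.59 = 0.8369 eV

Convert to Joules: KE_max = 0.8369 × 1.602×10⁻¹⁹ J = 1.3408e-19 J

Then use KE = ½mv² to find velocity:
v = √(2·KE/m) = √(2 × 1.3408e-19 J / 9.109e-31 kg)
v = 5.4257e+05 m/s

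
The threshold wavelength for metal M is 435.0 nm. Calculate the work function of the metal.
2.85 eV

At the threshold wavelength, photon energy equals work function:
φ = hc/λ₀

Calculating:
φ = (6.626×10⁻³⁴ J·s)(3×10⁸ m/s) / (435.0×10⁻⁹ m)
φ = 2.85 eV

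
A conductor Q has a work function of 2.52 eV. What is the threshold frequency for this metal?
6.0933e+14 Hz

The threshold frequency is when the photon energy equals the work function:
hf₀ = φ

Solving for f₀:
f₀ = φ/h = (2.52 eV × 1.602×10⁻¹⁹ J/eV) / (6.626×10⁻³⁴ J·s)
f₀ = 6.0933e+14 Hz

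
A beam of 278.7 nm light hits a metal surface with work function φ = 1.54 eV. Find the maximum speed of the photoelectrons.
1.0115e+06 m/s

First, find the maximum kinetic energy:
E_photon = hc/λ = 4.4487 eV
KE_max = E_photon - φ = 4.4487 - 1.54 = 2.9087 eV

Convert to Joules: KE_max = 2.9087 × 1.602×10⁻¹⁹ J = 4.6602e-19 J

Then use KE = ½mv² to find velocity:
v = √(2·KE/m) = √(2 × 4.6602e-19 J / 9.109e-31 kg)
v = 1.0115e+06 m/s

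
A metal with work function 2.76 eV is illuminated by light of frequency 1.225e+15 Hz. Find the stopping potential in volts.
2.3062 V

The stopping potential V_s satisfies: eV_s = KE_max

First, find KE_max using Einstein's equation:
E_photon = hf = (6.626×10⁻³⁴ J·s)(1.225e+15 Hz) = 5.0662 eV
KE_max = E_photon - φ = 5.0662 - 2.76 = 2.3062 eV

Since eV_s = KE_max:
V_s = KE_max/e = 2.3062 V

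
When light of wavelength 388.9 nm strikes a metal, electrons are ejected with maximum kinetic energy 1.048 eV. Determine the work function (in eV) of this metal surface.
2.14 eV

From Einstein's photoelectric equation: KE_max = hf - φ = hc/λ - φ

Rearranging for φ:
φ = hc/λ - KE_max

Calculate photon energy:
E_photon = hc/λ = 3.1881 eV

Therefore:
φ = 3.1881 - 1.048 = 2.14 eV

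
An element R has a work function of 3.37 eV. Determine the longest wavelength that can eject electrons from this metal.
367.91 nm

The threshold wavelength is when the photon energy equals the work function:
hc/λ₀ = φ

Solving for λ₀:
λ₀ = hc/φ = (6.626×10⁻³⁴ J·s)(3×10⁸ m/s) / (3.37 eV × 1.602×10⁻¹⁹ J/eV)
λ₀ = 367.91 nm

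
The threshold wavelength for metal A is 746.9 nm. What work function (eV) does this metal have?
1.66 eV

At the threshold wavelength, photon energy equals work function:
φ = hc/λ₀

Calculating:
φ = (6.626×10⁻³⁴ J·s)(3×10⁸ m/s) / (746.9×10⁻⁹ m)
φ = 1.66 eV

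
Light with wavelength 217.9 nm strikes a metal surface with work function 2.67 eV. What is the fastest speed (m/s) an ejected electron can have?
1.0307e+06 m/s

First, find the maximum kinetic energy:
E_photon = hc/λ = 5.6900 eV
KE_max = E_photon - φ = 5.6900 - 2.67 = 3.0200 eV

Convert to Joules: KE_max = 3.0200 × 1.602×10⁻¹⁹ J = 4.8385e-19 J

Then use KE = ½mv² to find velocity:
v = √(2·KE/m) = √(2 × 4.8385e-19 J / 9.109e-31 kg)
v = 1.0307e+06 m/s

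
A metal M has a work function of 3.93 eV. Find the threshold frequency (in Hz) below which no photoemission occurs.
9.5027e+14 Hz

The threshold frequency is when the photon energy equals the work function:
hf₀ = φ

Solving for f₀:
f₀ = φ/h = (3.93 eV × 1.602×10⁻¹⁹ J/eV) / (6.626×10⁻³⁴ J·s)
f₀ = 9.5027e+14 Hz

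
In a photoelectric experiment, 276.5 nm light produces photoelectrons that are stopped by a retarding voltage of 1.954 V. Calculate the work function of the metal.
2.53 eV

The stopping potential gives the maximum kinetic energy: KE_max = eV_s = 1.954 eV

From Einstein's photoelectric equation: KE_max = hc/λ - φ
Rearranging: φ = hc/λ - KE_max

Calculate photon energy:
E_photon = hc/λ = (6.626×10⁻³⁴ J·s)(3×10⁸ m/s) / (276.5×10⁻⁹ m) = 4.4841 eV

Therefore:
φ = 4.4841 - 1.954 = 2.53 eV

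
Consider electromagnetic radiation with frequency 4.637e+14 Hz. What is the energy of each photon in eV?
1.9177 eV

Using E = hf:

E = hf = (6.626×10⁻³⁴ J·s)(4.637e+14 Hz)
E = 1.9177 eV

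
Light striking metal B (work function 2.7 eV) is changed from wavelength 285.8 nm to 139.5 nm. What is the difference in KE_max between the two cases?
4.5496 eV

Using Einstein's equation: KE_max = hc/λ - φ

For λ₁ = 285.8 nm:
KE₁ = hc/λ₁ - φ = 4.3381 - 2.7 = 1.6381 eV

For λ₂ = 139.5 nm:
KE₂ = hc/λ₂ - φ = 8.8878 - 2.7 = 6.1878 eV

Change in KE:
ΔKE = KE₂ - KE₁ = 6.1878 - 1.6381 = 4.5496 eV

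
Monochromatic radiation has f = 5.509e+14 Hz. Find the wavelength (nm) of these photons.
544.19 nm

Using the wave equation: c = fλ

Solving for wavelength:
λ = c/f = (3×10⁸ m/s) / (5.509e+14 Hz)
λ = 544.19 nm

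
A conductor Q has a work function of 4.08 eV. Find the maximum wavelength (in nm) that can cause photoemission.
303.88 nm

The threshold wavelength is when the photon energy equals the work function:
hc/λ₀ = φ

Solving for λ₀:
λ₀ = hc/φ = (6.626×10⁻³⁴ J·s)(3×10⁸ m/s) / (4.08 eV × 1.602×10⁻¹⁹ J/eV)
λ₀ = 303.88 nm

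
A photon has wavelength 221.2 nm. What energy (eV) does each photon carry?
5.6051 eV

Using E = hf = hc/λ:

E = hc/λ = (6.626×10⁻³⁴ J·s)(3×10⁸ m/s) / (221.2×10⁻⁹ m)
E = 5.6051 eV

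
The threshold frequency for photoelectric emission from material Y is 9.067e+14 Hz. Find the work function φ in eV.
3.75 eV

At the threshold frequency, photon energy equals work function:
φ = hf₀

Calculating:
φ = (6.626×10⁻³⁴ J·s)(9.067e+14 Hz)
φ = 3.75 eV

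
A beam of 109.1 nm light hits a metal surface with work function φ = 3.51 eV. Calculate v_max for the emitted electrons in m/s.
1.6622e+06 m/s

First, find the maximum kinetic energy:
E_photon = hc/λ = 11.3643 eV
KE_max = E_photon - φ = 11.3643 - 3.51 = 7.8543 eV

Convert to Joules: KE_max = 7.8543 × 1.602×10⁻¹⁹ J = 1.2584e-18 J

Then use KE = ½mv² to find velocity:
v = √(2·KE/m) = √(2 × 1.2584e-18 J / 9.109e-31 kg)
v = 1.6622e+06 m/s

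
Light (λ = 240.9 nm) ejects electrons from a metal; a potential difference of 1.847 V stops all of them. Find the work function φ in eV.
3.30 eV

The stopping potential gives the maximum kinetic energy: KE_max = eV_s = 1.847 eV

From Einstein's photoelectric equation: KE_max = hc/λ - φ
Rearranging: φ = hc/λ - KE_max

Calculate photon energy:
E_photon = hc/λ = (6.626×10⁻³⁴ J·s)(3×10⁸ m/s) / (240.9×10⁻⁹ m) = 5.1467 eV

Therefore:
φ = 5.1467 - 1.847 = 3.30 eV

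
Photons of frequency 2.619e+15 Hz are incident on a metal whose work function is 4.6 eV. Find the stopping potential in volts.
6.2313 V

The stopping potential V_s satisfies: eV_s = KE_max

First, find KE_max using Einstein's equation:
E_photon = hf = (6.626×10⁻³⁴ J·s)(2.619e+15 Hz) = 10.8313 eV
KE_max = E_photon - φ = 10.8313 - 4.6 = 6.2313 eV

Since eV_s = KE_max:
V_s = KE_max/e = 6.2313 V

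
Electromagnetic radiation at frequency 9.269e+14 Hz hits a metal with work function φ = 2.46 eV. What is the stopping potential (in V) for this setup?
1.3734 V

The stopping potential V_s satisfies: eV_s = KE_max

First, find KE_max using Einstein's equation:
E_photon = hf = (6.626×10⁻³⁴ J·s)(9.269e+14 Hz) = 3.8334 eV
KE_max = E_photon - φ = 3.8334 - 2.46 = 1.3734 eV

Since eV_s = KE_max:
V_s = KE_max/e = 1.3734 V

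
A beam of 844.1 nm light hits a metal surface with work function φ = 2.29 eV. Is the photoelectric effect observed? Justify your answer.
No

For photoemission, the photon energy must exceed the work function.

Photon energy: E = hc/λ = 1.4688 eV
Work function: φ = 2.29 eV

Since E_photon (1.4688 eV) < φ (2.29 eV), photoemission will NOT occur.
The threshold wavelength is λ₀ = hc/φ = 541.4 nm.
Since 844.1 nm > 541.4 nm, the photons lack sufficient energy.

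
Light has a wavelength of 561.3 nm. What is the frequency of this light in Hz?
5.3410e+14 Hz

Using the wave equation: c = fλ

Solving for frequency:
f = c/λ = (3×10⁸ m/s) / (561.3×10⁻⁹ m)
f = 5.3410e+14 Hz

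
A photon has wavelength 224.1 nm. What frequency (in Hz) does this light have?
1.3378e+15 Hz

Using the wave equation: c = fλ

Solving for frequency:
f = c/λ = (3×10⁸ m/s) / (224.1×10⁻⁹ m)
f = 1.3378e+15 Hz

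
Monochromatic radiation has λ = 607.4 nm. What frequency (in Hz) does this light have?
4.9357e+14 Hz

Using the wave equation: c = fλ

Solving for frequency:
f = c/λ = (3×10⁸ m/s) / (607.4×10⁻⁹ m)
f = 4.9357e+14 Hz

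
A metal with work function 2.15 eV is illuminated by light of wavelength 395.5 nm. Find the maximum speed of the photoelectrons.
5.8859e+05 m/s

First, find the maximum kinetic energy:
E_photon = hc/λ = 3.1349 eV
KE_max = E_photon - φ = 3.1349 - 2.15 = 0.9849 eV

Convert to Joules: KE_max = 0.9849 × 1.602×10⁻¹⁹ J = 1.5779e-19 J

Then use KE = ½mv² to find velocity:
v = √(2·KE/m) = √(2 × 1.5779e-19 J / 9.109e-31 kg)
v = 5.8859e+05 m/s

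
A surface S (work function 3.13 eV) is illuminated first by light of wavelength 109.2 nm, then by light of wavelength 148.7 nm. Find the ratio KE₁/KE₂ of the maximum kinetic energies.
1.5791

Using Einstein's equation: KE_max = hc/λ - φ

For λ₁ = 109.2 nm:
E₁ = hc/λ₁ = 11.3539 eV
KE₁ = E₁ - φ = 11.3539 - 3.13 = 8.2239 eV

For λ₂ = 148.7 nm:
E₂ = hc/λ₂ = 8.3379 eV
KE₂ = E₂ - φ = 8.3379 - 3.13 = 5.2079 eV

Ratio: KE₁/KE₂ = 8.2239/5.2079 = 1.5791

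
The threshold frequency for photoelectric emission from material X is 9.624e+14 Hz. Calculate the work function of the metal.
3.98 eV

At the threshold frequency, photon energy equals work function:
φ = hf₀

Calculating:
φ = (6.626×10⁻³⁴ J·s)(9.624e+14 Hz)
φ = 3.98 eV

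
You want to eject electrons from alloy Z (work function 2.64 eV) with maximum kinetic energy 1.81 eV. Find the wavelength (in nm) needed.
278.62 nm

From Einstein's equation: KE_max = hc/λ - φ

Rearranging for λ:
hc/λ = KE_max + φ
λ = hc/(KE_max + φ)

Required photon energy:
E_photon = KE_max + φ = 1.81 + 2.64 = 4.45 eV

Required wavelength:
λ = hc/E_photon = (6.626×10⁻³⁴)(3×10⁸) / (4.45 × 1.602×10⁻¹⁹)
λ = 278.62 nm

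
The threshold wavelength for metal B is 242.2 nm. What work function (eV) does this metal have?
5.12 eV

At the threshold wavelength, photon energy equals work function:
φ = hc/λ₀

Calculating:
φ = (6.626×10⁻³⁴ J·s)(3×10⁸ m/s) / (242.2×10⁻⁹ m)
φ = 5.12 eV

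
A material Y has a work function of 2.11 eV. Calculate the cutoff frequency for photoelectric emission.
5.1020e+14 Hz

The threshold frequency is when the photon energy equals the work function:
hf₀ = φ

Solving for f₀:
f₀ = φ/h = (2.11 eV × 1.602×10⁻¹⁹ J/eV) / (6.626×10⁻³⁴ J·s)
f₀ = 5.1020e+14 Hz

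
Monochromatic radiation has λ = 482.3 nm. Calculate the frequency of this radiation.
6.2159e+14 Hz

Using the wave equation: c = fλ

Solving for frequency:
f = c/λ = (3×10⁸ m/s) / (482.3×10⁻⁹ m)
f = 6.2159e+14 Hz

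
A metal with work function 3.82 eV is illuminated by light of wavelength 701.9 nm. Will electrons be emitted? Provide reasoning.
No

For photoemission, the photon energy must exceed the work function.

Photon energy: E = hc/λ = 1.7664 eV
Work function: φ = 3.82 eV

Since E_photon (1.7664 eV) < φ (3.82 eV), photoemission will NOT occur.
The threshold wavelength is λ₀ = hc/φ = 324.6 nm.
Since 701.9 nm > 324.6 nm, the photons lack sufficient energy.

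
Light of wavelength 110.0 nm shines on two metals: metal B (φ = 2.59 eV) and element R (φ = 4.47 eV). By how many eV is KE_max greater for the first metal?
1.8800 eV

Using KE_max = hc/λ - φ for each metal:

Photon energy: E = hc/λ = 11.2713 eV

For metal B (φ₁ = 2.59 eV):
KE₁ = E - φ₁ = 11.2713 - 2.59 = 8.6813 eV

For element R (φ₂ = 4.47 eV):
KE₂ = E - φ₂ = 11.2713 - 4.47 = 6.8013 eV

Difference:
ΔKE = KE₁ - KE₂ = 8.6813 - 6.8013 = 1.8800 eV

Note: The difference equals the difference in work functions: 4.47 - 2.59 = 1.88 eV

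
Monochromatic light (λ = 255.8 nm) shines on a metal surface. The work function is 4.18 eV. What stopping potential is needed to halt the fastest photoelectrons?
0.6669 V

The stopping potential V_s satisfies: eV_s = KE_max

First, find KE_max using Einstein's equation:
E_photon = hc/λ = 4.8469 eV
KE_max = E_photon - φ = 4.8469 - 4.18 = 0.6669 eV

Since eV_s = KE_max:
V_s = KE_max/e = 0.6669 V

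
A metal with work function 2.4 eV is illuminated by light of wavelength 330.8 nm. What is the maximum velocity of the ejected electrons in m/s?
6.8861e+05 m/s

First, find the maximum kinetic energy:
E_photon = hc/λ = 3.7480 eV
KE_max = E_photon - φ = 3.7480 - 2.4 = 1.3480 eV

Convert to Joules: KE_max = 1.3480 × 1.602×10⁻¹⁹ J = 2.1598e-19 J

Then use KE = ½mv² to find velocity:
v = √(2·KE/m) = √(2 × 2.1598e-19 J / 9.109e-31 kg)
v = 6.8861e+05 m/s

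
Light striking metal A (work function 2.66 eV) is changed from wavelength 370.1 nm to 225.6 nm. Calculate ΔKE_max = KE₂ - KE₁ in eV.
2.1457 eV

Using Einstein's equation: KE_max = hc/λ - φ

For λ₁ = 370.1 nm:
KE₁ = hc/λ₁ - φ = 3.3500 - 2.66 = 0.6900 eV

For λ₂ = 225.6 nm:
KE₂ = hc/λ₂ - φ = 5.4958 - 2.66 = 2.8358 eV

Change in KE:
ΔKE = KE₂ - KE₁ = 2.8358 - 0.6900 = 2.1457 eV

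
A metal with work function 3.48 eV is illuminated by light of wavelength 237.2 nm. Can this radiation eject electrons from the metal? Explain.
Yes

For photoemission, the photon energy must exceed the work function.

Photon energy: E = hc/λ = 5.2270 eV
Work function: φ = 3.48 eV

Since E_photon (5.2270 eV) > φ (3.48 eV), photoemission WILL occur.
The threshold wavelength is λ₀ = hc/φ = 356.3 nm.
Since 237.2 nm < 356.3 nm, the light has sufficient energy.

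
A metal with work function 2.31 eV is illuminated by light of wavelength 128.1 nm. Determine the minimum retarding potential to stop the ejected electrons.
7.3687 V

The stopping potential V_s satisfies: eV_s = KE_max

First, find KE_max using Einstein's equation:
E_photon = hc/λ = 9.6787 eV
KE_max = E_photon - φ = 9.6787 - 2.31 = 7.3687 eV

Since eV_s = KE_max:
V_s = KE_max/e = 7.3687 V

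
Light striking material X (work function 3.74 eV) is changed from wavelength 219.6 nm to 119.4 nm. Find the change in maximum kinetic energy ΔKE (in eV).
4.7380 eV

Using Einstein's equation: KE_max = hc/λ - φ

For λ₁ = 219.6 nm:
KE₁ = hc/λ₁ - φ = 5.6459 - 3.74 = 1.9059 eV

For λ₂ = 119.4 nm:
KE₂ = hc/λ₂ - φ = 10.3839 - 3.74 = 6.6439 eV

Change in KE:
ΔKE = KE₂ - KE₁ = 6.6439 - 1.9059 = 4.7380 eV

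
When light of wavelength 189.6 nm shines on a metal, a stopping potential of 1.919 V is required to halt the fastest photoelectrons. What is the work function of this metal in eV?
4.62 eV

The stopping potential gives the maximum kinetic energy: KE_max = eV_s = 1.919 eV

From Einstein's photoelectric equation: KE_max = hc/λ - φ
Rearranging: φ = hc/λ - KE_max

Calculate photon energy:
E_photon = hc/λ = (6.626×10⁻³⁴ J·s)(3×10⁸ m/s) / (189.6×10⁻⁹ m) = 6.5393 eV

Therefore:
φ = 6.5393 - 1.919 = 4.62 eV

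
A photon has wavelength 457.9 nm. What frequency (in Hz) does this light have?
6.5471e+14 Hz

Using the wave equation: c = fλ

Solving for frequency:
f = c/λ = (3×10⁸ m/s) / (457.9×10⁻⁹ m)
f = 6.5471e+14 Hz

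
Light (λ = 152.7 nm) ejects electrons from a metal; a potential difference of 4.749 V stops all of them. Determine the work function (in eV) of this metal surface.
3.37 eV

The stopping potential gives the maximum kinetic energy: KE_max = eV_s = 4.749 eV

From Einstein's photoelectric equation: KE_max = hc/λ - φ
Rearranging: φ = hc/λ - KE_max

Calculate photon energy:
E_photon = hc/λ = (6.626×10⁻³⁴ J·s)(3×10⁸ m/s) / (152.7×10⁻⁹ m) = 8.1195 eV

Therefore:
φ = 8.1195 - 4.749 = 3.37 eV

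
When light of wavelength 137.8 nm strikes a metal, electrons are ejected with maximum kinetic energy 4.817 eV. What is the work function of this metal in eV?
4.18 eV

From Einstein's photoelectric equation: KE_max = hf - φ = hc/λ - φ

Rearranging for φ:
φ = hc/λ - KE_max

Calculate photon energy:
E_photon = hc/λ = 8.9974 eV

Therefore:
φ = 8.9974 - 4.817 = 4.18 eV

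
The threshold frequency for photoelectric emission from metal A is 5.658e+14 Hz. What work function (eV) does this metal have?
2.34 eV

At the threshold frequency, photon energy equals work function:
φ = hf₀

Calculating:
φ = (6.626×10⁻³⁴ J·s)(5.658e+14 Hz)
φ = 2.34 eV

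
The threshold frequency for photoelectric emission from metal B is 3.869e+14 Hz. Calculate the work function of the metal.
1.60 eV

At the threshold frequency, photon energy equals work function:
φ = hf₀

Calculating:
φ = (6.626×10⁻³⁴ J·s)(3.869e+14 Hz)
φ = 1.60 eV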